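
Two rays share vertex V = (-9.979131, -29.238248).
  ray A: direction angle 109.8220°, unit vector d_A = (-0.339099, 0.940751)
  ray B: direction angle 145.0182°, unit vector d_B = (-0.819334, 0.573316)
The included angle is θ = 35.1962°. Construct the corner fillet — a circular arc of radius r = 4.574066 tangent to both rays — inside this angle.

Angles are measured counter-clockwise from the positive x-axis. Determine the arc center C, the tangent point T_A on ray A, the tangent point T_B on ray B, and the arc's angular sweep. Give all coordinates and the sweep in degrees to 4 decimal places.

bisector direction at 127.4201° = (-0.607654,0.794201)
center distance |VC| = r/sin(θ/2) = 4.574066/sin(17.5981°) = 15.128967
C = V + |VC|·bis = (-19.1723,-17.2228)
T_A = V + ((C−V)·d_A)·d_A = V + 14.4209·d_A = (-14.8693,-15.6717)
T_B = V + ((C−V)·d_B)·d_B = V + 14.4209·d_B = (-21.7947,-20.9705)
sweep = 180° − θ = 144.8038°

center=(-19.1723,-17.2228) T_A=(-14.8693,-15.6717) T_B=(-21.7947,-20.9705) sweep=144.8038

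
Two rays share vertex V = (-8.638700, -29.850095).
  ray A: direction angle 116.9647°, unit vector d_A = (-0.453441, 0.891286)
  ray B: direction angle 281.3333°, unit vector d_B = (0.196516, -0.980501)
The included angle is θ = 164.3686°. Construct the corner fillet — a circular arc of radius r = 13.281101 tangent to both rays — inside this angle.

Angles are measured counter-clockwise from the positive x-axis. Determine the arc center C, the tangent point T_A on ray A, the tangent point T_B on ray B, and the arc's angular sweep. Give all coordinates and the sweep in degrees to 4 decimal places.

bisector direction at 199.1490° = (-0.944669,-0.328026)
center distance |VC| = r/sin(θ/2) = 13.281101/sin(82.1843°) = 13.405631
C = V + |VC|·bis = (-21.3026,-34.2475)
T_A = V + ((C−V)·d_A)·d_A = V + 1.8230·d_A = (-9.4653,-28.2253)
T_B = V + ((C−V)·d_B)·d_B = V + 1.8230·d_B = (-8.2805,-31.6375)
sweep = 180° − θ = 15.6314°

center=(-21.3026,-34.2475) T_A=(-9.4653,-28.2253) T_B=(-8.2805,-31.6375) sweep=15.6314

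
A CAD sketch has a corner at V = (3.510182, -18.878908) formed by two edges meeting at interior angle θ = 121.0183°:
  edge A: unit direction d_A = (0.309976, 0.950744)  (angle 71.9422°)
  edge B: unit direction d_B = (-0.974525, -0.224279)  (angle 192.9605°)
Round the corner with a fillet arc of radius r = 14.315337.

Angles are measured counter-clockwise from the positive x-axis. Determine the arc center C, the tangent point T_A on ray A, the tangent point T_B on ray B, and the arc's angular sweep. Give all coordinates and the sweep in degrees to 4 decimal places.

center=(-7.5904,-6.7441) T_A=(6.0198,-11.1815) T_B=(-4.3798,-20.6947) sweep=58.9817

bisector direction at 132.4513° = (-0.674964,0.737851)
center distance |VC| = r/sin(θ/2) = 14.315337/sin(60.5091°) = 16.446200
C = V + |VC|·bis = (-7.5904,-6.7441)
T_A = V + ((C−V)·d_A)·d_A = V + 8.0962·d_A = (6.0198,-11.1815)
T_B = V + ((C−V)·d_B)·d_B = V + 8.0962·d_B = (-4.3798,-20.6947)
sweep = 180° − θ = 58.9817°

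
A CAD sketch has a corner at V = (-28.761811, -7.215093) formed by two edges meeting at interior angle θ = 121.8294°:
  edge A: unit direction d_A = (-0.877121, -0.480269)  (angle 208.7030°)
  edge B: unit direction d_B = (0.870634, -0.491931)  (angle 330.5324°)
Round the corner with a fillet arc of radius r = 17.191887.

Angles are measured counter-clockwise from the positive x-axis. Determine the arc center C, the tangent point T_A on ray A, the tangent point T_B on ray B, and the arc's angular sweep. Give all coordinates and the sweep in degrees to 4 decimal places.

center=(-28.8931,-26.8873) T_A=(-37.1498,-11.8080) T_B=(-20.4358,-11.9195) sweep=58.1706

bisector direction at 269.6177° = (-0.006672,-0.999978)
center distance |VC| = r/sin(θ/2) = 17.191887/sin(60.9147°) = 19.672670
C = V + |VC|·bis = (-28.8931,-26.8873)
T_A = V + ((C−V)·d_A)·d_A = V + 9.5631·d_A = (-37.1498,-11.8080)
T_B = V + ((C−V)·d_B)·d_B = V + 9.5631·d_B = (-20.4358,-11.9195)
sweep = 180° − θ = 58.1706°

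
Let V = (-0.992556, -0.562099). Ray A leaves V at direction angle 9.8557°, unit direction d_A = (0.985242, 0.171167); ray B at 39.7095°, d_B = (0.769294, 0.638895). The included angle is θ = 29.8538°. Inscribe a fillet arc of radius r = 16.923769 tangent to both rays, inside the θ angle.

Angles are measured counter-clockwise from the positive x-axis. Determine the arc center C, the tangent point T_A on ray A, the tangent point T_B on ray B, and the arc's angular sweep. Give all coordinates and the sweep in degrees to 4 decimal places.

center=(58.6580,26.9783) T_A=(61.5548,10.3043) T_B=(47.8455,39.9977) sweep=150.1462

bisector direction at 24.7826° = (0.907905,0.419176)
center distance |VC| = r/sin(θ/2) = 16.923769/sin(14.9269°) = 65.701311
C = V + |VC|·bis = (58.6580,26.9783)
T_A = V + ((C−V)·d_A)·d_A = V + 63.4842·d_A = (61.5548,10.3043)
T_B = V + ((C−V)·d_B)·d_B = V + 63.4842·d_B = (47.8455,39.9977)
sweep = 180° − θ = 150.1462°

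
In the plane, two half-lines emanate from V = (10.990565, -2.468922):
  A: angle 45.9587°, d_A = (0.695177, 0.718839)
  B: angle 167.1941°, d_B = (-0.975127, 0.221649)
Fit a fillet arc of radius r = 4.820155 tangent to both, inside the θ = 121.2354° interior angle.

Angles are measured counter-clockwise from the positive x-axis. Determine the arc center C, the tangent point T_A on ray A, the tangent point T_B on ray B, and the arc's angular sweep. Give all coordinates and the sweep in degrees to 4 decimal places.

bisector direction at 106.5764° = (-0.285294,0.958440)
center distance |VC| = r/sin(θ/2) = 4.820155/sin(60.6177°) = 5.531726
C = V + |VC|·bis = (9.4124,2.8329)
T_A = V + ((C−V)·d_A)·d_A = V + 2.7141·d_A = (12.8773,-0.5180)
T_B = V + ((C−V)·d_B)·d_B = V + 2.7141·d_B = (8.3440,-1.8674)
sweep = 180° − θ = 58.7646°

center=(9.4124,2.8329) T_A=(12.8773,-0.5180) T_B=(8.3440,-1.8674) sweep=58.7646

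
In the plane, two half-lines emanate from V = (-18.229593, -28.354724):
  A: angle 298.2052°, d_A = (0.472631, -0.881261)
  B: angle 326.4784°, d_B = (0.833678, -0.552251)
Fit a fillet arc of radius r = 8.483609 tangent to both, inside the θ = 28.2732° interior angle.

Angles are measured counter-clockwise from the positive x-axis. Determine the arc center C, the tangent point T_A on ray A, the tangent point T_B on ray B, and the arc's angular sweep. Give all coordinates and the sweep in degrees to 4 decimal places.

bisector direction at 312.3418° = (0.673552,-0.739140)
center distance |VC| = r/sin(θ/2) = 8.483609/sin(14.1366°) = 34.735505
C = V + |VC|·bis = (5.1666,-54.0291)
T_A = V + ((C−V)·d_A)·d_A = V + 33.6836·d_A = (-2.3097,-58.0387)
T_B = V + ((C−V)·d_B)·d_B = V + 33.6836·d_B = (9.8517,-46.9565)
sweep = 180° − θ = 151.7268°

center=(5.1666,-54.0291) T_A=(-2.3097,-58.0387) T_B=(9.8517,-46.9565) sweep=151.7268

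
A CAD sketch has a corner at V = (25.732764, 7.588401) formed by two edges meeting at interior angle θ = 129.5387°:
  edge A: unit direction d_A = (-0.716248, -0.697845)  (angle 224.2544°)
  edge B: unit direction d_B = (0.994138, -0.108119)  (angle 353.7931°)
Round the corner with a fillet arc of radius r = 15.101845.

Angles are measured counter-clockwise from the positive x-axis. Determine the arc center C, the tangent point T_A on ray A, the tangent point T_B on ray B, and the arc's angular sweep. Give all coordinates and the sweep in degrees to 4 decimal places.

center=(31.1745,-8.1943) T_A=(20.6358,2.6224) T_B=(32.8073,6.8190) sweep=50.4613

bisector direction at 289.0238° = (0.325960,-0.945384)
center distance |VC| = r/sin(θ/2) = 15.101845/sin(64.7694°) = 16.694516
C = V + |VC|·bis = (31.1745,-8.1943)
T_A = V + ((C−V)·d_A)·d_A = V + 7.1163·d_A = (20.6358,2.6224)
T_B = V + ((C−V)·d_B)·d_B = V + 7.1163·d_B = (32.8073,6.8190)
sweep = 180° − θ = 50.4613°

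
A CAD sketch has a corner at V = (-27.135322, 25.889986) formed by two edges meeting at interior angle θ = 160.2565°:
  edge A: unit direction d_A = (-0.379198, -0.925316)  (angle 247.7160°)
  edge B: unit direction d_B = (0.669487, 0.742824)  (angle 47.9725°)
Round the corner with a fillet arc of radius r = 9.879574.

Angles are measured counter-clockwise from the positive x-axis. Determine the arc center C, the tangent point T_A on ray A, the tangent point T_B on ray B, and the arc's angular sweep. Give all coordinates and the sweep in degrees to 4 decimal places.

center=(-18.6455,20.5528) T_A=(-27.7873,24.2991) T_B=(-25.9843,27.1671) sweep=19.7435

bisector direction at 327.8443° = (0.846604,-0.532223)
center distance |VC| = r/sin(θ/2) = 9.879574/sin(80.1282°) = 10.028050
C = V + |VC|·bis = (-18.6455,20.5528)
T_A = V + ((C−V)·d_A)·d_A = V + 1.7192·d_A = (-27.7873,24.2991)
T_B = V + ((C−V)·d_B)·d_B = V + 1.7192·d_B = (-25.9843,27.1671)
sweep = 180° − θ = 19.7435°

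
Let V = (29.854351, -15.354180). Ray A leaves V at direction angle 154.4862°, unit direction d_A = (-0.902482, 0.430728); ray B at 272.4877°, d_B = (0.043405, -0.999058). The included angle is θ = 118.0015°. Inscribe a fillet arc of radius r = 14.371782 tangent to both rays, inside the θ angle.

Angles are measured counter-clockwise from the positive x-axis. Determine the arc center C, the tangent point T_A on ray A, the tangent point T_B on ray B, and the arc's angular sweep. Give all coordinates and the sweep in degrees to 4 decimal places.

bisector direction at 213.4870° = (-0.834012,-0.551747)
center distance |VC| = r/sin(θ/2) = 14.371782/sin(59.0007°) = 16.766469
C = V + |VC|·bis = (15.8709,-24.6050)
T_A = V + ((C−V)·d_A)·d_A = V + 8.6352·d_A = (22.0613,-11.6348)
T_B = V + ((C−V)·d_B)·d_B = V + 8.6352·d_B = (30.2292,-23.9812)
sweep = 180° − θ = 61.9985°

center=(15.8709,-24.6050) T_A=(22.0613,-11.6348) T_B=(30.2292,-23.9812) sweep=61.9985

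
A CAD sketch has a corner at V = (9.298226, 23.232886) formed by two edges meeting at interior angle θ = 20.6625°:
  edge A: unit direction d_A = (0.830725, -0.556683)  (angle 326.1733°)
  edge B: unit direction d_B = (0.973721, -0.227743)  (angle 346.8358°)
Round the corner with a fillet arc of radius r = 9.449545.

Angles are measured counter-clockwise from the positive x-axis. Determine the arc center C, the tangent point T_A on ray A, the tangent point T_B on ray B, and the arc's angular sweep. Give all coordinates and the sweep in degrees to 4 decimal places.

center=(57.6207,2.2262) T_A=(52.3603,-5.6237) T_B=(59.7728,11.4275) sweep=159.3375

bisector direction at 336.5045° = (0.917092,-0.398676)
center distance |VC| = r/sin(θ/2) = 9.449545/sin(10.3313°) = 52.691020
C = V + |VC|·bis = (57.6207,2.2262)
T_A = V + ((C−V)·d_A)·d_A = V + 51.8368·d_A = (52.3603,-5.6237)
T_B = V + ((C−V)·d_B)·d_B = V + 51.8368·d_B = (59.7728,11.4275)
sweep = 180° − θ = 159.3375°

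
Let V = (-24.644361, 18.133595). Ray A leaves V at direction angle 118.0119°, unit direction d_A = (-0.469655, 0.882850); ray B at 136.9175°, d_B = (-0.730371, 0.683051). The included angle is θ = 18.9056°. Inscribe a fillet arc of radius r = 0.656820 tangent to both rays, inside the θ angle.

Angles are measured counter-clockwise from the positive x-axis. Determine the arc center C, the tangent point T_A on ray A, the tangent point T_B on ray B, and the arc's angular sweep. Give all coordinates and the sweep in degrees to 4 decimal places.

bisector direction at 127.4647° = (-0.608273,0.793728)
center distance |VC| = r/sin(θ/2) = 0.656820/sin(9.4528°) = 3.999268
C = V + |VC|·bis = (-27.0770,21.3079)
T_A = V + ((C−V)·d_A)·d_A = V + 3.9450·d_A = (-26.4971,21.6164)
T_B = V + ((C−V)·d_B)·d_B = V + 3.9450·d_B = (-27.5256,20.8282)
sweep = 180° − θ = 161.0944°

center=(-27.0770,21.3079) T_A=(-26.4971,21.6164) T_B=(-27.5256,20.8282) sweep=161.0944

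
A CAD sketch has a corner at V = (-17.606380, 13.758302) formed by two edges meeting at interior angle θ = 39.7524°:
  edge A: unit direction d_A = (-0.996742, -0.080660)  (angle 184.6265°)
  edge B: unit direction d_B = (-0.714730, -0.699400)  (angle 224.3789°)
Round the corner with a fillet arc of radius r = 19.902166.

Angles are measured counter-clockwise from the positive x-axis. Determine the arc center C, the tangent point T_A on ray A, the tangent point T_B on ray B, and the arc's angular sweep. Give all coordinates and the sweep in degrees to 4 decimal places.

bisector direction at 204.5027° = (-0.909942,-0.414736)
center distance |VC| = r/sin(θ/2) = 19.902166/sin(19.8762°) = 58.537687
C = V + |VC|·bis = (-70.8723,-10.5194)
T_A = V + ((C−V)·d_A)·d_A = V + 55.0506·d_A = (-72.4776,9.3179)
T_B = V + ((C−V)·d_B)·d_B = V + 55.0506·d_B = (-56.9527,-24.7441)
sweep = 180° − θ = 140.2476°

center=(-70.8723,-10.5194) T_A=(-72.4776,9.3179) T_B=(-56.9527,-24.7441) sweep=140.2476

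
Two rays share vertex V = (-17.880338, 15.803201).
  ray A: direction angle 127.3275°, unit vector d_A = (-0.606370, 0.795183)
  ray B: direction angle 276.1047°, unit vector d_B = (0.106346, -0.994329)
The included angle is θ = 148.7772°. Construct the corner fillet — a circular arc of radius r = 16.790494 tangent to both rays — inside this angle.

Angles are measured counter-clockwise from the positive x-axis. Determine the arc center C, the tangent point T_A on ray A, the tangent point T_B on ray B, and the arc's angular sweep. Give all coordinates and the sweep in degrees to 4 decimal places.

bisector direction at 201.7161° = (-0.929029,-0.370008)
center distance |VC| = r/sin(θ/2) = 16.790494/sin(74.3886°) = 17.433638
C = V + |VC|·bis = (-34.0767,9.3526)
T_A = V + ((C−V)·d_A)·d_A = V + 4.6916·d_A = (-20.7252,19.5339)
T_B = V + ((C−V)·d_B)·d_B = V + 4.6916·d_B = (-17.3814,11.1382)
sweep = 180° − θ = 31.2228°

center=(-34.0767,9.3526) T_A=(-20.7252,19.5339) T_B=(-17.3814,11.1382) sweep=31.2228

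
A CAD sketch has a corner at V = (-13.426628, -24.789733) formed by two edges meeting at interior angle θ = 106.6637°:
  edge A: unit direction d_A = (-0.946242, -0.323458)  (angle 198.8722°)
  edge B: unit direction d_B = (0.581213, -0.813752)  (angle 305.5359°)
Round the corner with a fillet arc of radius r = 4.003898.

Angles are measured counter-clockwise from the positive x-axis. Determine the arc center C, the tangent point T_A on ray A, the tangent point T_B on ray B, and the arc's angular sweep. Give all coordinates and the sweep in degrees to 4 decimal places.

bisector direction at 252.2040° = (-0.305628,-0.952151)
center distance |VC| = r/sin(θ/2) = 4.003898/sin(53.3319°) = 4.991721
C = V + |VC|·bis = (-14.9522,-29.5426)
T_A = V + ((C−V)·d_A)·d_A = V + 2.9810·d_A = (-16.2473,-25.7539)
T_B = V + ((C−V)·d_B)·d_B = V + 2.9810·d_B = (-11.6941,-27.2155)
sweep = 180° − θ = 73.3363°

center=(-14.9522,-29.5426) T_A=(-16.2473,-25.7539) T_B=(-11.6941,-27.2155) sweep=73.3363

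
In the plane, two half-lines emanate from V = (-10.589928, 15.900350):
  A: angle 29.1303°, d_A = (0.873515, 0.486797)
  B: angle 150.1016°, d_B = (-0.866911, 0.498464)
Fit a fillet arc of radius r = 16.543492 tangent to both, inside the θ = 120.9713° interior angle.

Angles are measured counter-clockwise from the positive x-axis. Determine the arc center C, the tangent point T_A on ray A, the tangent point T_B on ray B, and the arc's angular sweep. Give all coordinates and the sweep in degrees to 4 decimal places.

bisector direction at 89.6159° = (0.006703,0.999978)
center distance |VC| = r/sin(θ/2) = 16.543492/sin(60.4856°) = 19.010431
C = V + |VC|·bis = (-10.4625,34.9104)
T_A = V + ((C−V)·d_A)·d_A = V + 9.3653·d_A = (-2.4092,20.4594)
T_B = V + ((C−V)·d_B)·d_B = V + 9.3653·d_B = (-18.7088,20.5686)
sweep = 180° − θ = 59.0287°

center=(-10.4625,34.9104) T_A=(-2.4092,20.4594) T_B=(-18.7088,20.5686) sweep=59.0287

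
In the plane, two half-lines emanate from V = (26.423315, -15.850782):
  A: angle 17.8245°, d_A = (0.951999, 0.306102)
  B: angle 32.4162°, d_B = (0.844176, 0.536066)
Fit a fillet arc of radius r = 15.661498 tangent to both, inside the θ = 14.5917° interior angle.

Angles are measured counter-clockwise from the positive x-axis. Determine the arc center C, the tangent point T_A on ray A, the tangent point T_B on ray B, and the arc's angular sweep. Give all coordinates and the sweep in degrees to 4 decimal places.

center=(138.0848,36.5037) T_A=(142.8788,21.5939) T_B=(129.6892,49.7247) sweep=165.4083

bisector direction at 25.1203° = (0.905418,0.424521)
center distance |VC| = r/sin(θ/2) = 15.661498/sin(7.2958°) = 123.325908
C = V + |VC|·bis = (138.0848,36.5037)
T_A = V + ((C−V)·d_A)·d_A = V + 122.3274·d_A = (142.8788,21.5939)
T_B = V + ((C−V)·d_B)·d_B = V + 122.3274·d_B = (129.6892,49.7247)
sweep = 180° − θ = 165.4083°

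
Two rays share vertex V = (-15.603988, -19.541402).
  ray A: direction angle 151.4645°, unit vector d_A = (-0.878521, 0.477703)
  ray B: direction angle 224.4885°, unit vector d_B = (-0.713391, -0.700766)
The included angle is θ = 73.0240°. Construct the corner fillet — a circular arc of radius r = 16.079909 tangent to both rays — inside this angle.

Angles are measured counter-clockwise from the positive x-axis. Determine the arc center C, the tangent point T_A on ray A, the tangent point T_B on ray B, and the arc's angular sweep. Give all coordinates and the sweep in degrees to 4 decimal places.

center=(-42.3680,-23.2916) T_A=(-34.6866,-9.1651) T_B=(-31.0997,-34.7629) sweep=106.9760

bisector direction at 187.9765° = (-0.990325,-0.138767)
center distance |VC| = r/sin(θ/2) = 16.079909/sin(36.5120°) = 27.025460
C = V + |VC|·bis = (-42.3680,-23.2916)
T_A = V + ((C−V)·d_A)·d_A = V + 21.7212·d_A = (-34.6866,-9.1651)
T_B = V + ((C−V)·d_B)·d_B = V + 21.7212·d_B = (-31.0997,-34.7629)
sweep = 180° − θ = 106.9760°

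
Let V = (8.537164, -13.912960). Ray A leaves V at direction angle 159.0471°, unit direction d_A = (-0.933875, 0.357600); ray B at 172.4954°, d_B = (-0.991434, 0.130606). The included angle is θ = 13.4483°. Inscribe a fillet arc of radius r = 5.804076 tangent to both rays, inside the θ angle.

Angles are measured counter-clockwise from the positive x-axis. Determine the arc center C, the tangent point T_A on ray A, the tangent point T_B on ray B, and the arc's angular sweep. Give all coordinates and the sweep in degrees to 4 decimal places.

center=(-39.5118,-1.7291) T_A=(-37.4362,3.6912) T_B=(-40.2698,-7.4834) sweep=166.5517

bisector direction at 165.7713° = (-0.969322,0.245794)
center distance |VC| = r/sin(θ/2) = 5.804076/sin(6.7241°) = 49.569634
C = V + |VC|·bis = (-39.5118,-1.7291)
T_A = V + ((C−V)·d_A)·d_A = V + 49.2287·d_A = (-37.4362,3.6912)
T_B = V + ((C−V)·d_B)·d_B = V + 49.2287·d_B = (-40.2698,-7.4834)
sweep = 180° − θ = 166.5517°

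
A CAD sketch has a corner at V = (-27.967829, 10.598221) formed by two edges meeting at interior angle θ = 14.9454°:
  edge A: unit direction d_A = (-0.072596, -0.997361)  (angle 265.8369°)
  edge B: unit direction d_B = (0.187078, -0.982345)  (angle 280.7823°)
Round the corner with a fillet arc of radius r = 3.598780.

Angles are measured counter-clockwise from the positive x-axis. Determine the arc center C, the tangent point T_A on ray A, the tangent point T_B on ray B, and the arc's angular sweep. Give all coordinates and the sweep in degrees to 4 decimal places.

bisector direction at 273.3096° = (0.057731,-0.998332)
center distance |VC| = r/sin(θ/2) = 3.598780/sin(7.4727°) = 27.671476
C = V + |VC|·bis = (-26.3703,-17.0271)
T_A = V + ((C−V)·d_A)·d_A = V + 27.4365·d_A = (-29.9596,-16.7658)
T_B = V + ((C−V)·d_B)·d_B = V + 27.4365·d_B = (-22.8351,-16.3539)
sweep = 180° − θ = 165.0546°

center=(-26.3703,-17.0271) T_A=(-29.9596,-16.7658) T_B=(-22.8351,-16.3539) sweep=165.0546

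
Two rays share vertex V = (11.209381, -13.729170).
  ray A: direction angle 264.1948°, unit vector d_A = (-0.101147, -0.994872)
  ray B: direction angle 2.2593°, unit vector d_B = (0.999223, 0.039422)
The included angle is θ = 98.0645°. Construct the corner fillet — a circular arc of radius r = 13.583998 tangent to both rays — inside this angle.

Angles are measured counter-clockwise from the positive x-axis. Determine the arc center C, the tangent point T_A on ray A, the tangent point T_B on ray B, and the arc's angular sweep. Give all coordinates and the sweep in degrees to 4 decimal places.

center=(23.5307,-26.8376) T_A=(10.0164,-25.4637) T_B=(22.9952,-13.2642) sweep=81.9355

bisector direction at 313.2271° = (0.684891,-0.728645)
center distance |VC| = r/sin(θ/2) = 13.583998/sin(49.0322°) = 17.990174
C = V + |VC|·bis = (23.5307,-26.8376)
T_A = V + ((C−V)·d_A)·d_A = V + 11.7950·d_A = (10.0164,-25.4637)
T_B = V + ((C−V)·d_B)·d_B = V + 11.7950·d_B = (22.9952,-13.2642)
sweep = 180° − θ = 81.9355°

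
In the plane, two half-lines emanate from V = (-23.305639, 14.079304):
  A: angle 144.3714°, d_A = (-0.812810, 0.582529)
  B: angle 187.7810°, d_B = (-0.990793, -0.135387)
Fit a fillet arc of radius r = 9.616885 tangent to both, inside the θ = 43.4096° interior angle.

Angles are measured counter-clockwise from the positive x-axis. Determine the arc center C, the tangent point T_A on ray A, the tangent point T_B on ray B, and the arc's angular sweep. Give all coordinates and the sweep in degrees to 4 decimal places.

bisector direction at 166.0762° = (-0.970617,0.240631)
center distance |VC| = r/sin(θ/2) = 9.616885/sin(21.7048°) = 26.003909
C = V + |VC|·bis = (-48.5455,20.3367)
T_A = V + ((C−V)·d_A)·d_A = V + 24.1603·d_A = (-42.9434,28.1534)
T_B = V + ((C−V)·d_B)·d_B = V + 24.1603·d_B = (-47.2435,10.8083)
sweep = 180° − θ = 136.5904°

center=(-48.5455,20.3367) T_A=(-42.9434,28.1534) T_B=(-47.2435,10.8083) sweep=136.5904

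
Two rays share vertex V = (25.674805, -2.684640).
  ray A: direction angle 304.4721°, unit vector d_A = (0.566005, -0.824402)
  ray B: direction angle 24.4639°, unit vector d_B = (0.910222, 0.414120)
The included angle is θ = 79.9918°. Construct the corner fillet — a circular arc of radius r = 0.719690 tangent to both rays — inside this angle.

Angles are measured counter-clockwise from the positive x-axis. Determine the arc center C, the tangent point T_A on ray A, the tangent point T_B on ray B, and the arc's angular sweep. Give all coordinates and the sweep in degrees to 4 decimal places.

center=(26.7536,-2.9845) T_A=(26.1603,-3.3918) T_B=(26.4556,-2.3294) sweep=100.0082

bisector direction at 344.4680° = (0.963481,-0.267777)
center distance |VC| = r/sin(θ/2) = 0.719690/sin(39.9959°) = 1.119734
C = V + |VC|·bis = (26.7536,-2.9845)
T_A = V + ((C−V)·d_A)·d_A = V + 0.8578·d_A = (26.1603,-3.3918)
T_B = V + ((C−V)·d_B)·d_B = V + 0.8578·d_B = (26.4556,-2.3294)
sweep = 180° − θ = 100.0082°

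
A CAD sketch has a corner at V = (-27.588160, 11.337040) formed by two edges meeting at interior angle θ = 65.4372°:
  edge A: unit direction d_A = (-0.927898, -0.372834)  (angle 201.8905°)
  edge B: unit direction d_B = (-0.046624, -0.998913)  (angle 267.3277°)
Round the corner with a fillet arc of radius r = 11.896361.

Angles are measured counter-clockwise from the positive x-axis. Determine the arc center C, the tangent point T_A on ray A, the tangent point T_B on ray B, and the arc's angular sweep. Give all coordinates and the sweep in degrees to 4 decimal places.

center=(-40.3349,-6.6054) T_A=(-44.7703,4.4332) T_B=(-28.4515,-7.1601) sweep=114.5628

bisector direction at 234.6091° = (-0.579152,-0.815220)
center distance |VC| = r/sin(θ/2) = 11.896361/sin(32.7186°) = 22.009370
C = V + |VC|·bis = (-40.3349,-6.6054)
T_A = V + ((C−V)·d_A)·d_A = V + 18.5173·d_A = (-44.7703,4.4332)
T_B = V + ((C−V)·d_B)·d_B = V + 18.5173·d_B = (-28.4515,-7.1601)
sweep = 180° − θ = 114.5628°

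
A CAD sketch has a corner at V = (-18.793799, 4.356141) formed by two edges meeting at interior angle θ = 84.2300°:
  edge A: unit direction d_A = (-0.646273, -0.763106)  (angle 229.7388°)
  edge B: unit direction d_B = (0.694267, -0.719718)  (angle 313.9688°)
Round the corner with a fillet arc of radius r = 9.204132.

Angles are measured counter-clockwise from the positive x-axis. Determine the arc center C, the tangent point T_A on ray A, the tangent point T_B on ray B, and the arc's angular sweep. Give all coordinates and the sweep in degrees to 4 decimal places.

center=(-18.3498,-9.3615) T_A=(-25.3735,-3.4131) T_B=(-11.7254,-2.9713) sweep=95.7700

bisector direction at 271.8538° = (0.032349,-0.999477)
center distance |VC| = r/sin(θ/2) = 9.204132/sin(42.1150°) = 13.724793
C = V + |VC|·bis = (-18.3498,-9.3615)
T_A = V + ((C−V)·d_A)·d_A = V + 10.1811·d_A = (-25.3735,-3.4131)
T_B = V + ((C−V)·d_B)·d_B = V + 10.1811·d_B = (-11.7254,-2.9713)
sweep = 180° − θ = 95.7700°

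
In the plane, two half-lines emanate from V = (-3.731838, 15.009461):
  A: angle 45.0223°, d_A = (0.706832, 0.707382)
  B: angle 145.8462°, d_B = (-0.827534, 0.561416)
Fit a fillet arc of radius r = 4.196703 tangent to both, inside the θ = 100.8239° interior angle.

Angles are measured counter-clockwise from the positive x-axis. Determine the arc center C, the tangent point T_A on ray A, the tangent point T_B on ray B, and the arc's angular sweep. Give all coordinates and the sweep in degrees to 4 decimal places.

center=(-4.2476,20.4307) T_A=(-1.2789,17.4643) T_B=(-6.6037,16.9578) sweep=79.1761

bisector direction at 95.4343° = (-0.094703,0.995506)
center distance |VC| = r/sin(θ/2) = 4.196703/sin(50.4119°) = 5.445694
C = V + |VC|·bis = (-4.2476,20.4307)
T_A = V + ((C−V)·d_A)·d_A = V + 3.4703·d_A = (-1.2789,17.4643)
T_B = V + ((C−V)·d_B)·d_B = V + 3.4703·d_B = (-6.6037,16.9578)
sweep = 180° − θ = 79.1761°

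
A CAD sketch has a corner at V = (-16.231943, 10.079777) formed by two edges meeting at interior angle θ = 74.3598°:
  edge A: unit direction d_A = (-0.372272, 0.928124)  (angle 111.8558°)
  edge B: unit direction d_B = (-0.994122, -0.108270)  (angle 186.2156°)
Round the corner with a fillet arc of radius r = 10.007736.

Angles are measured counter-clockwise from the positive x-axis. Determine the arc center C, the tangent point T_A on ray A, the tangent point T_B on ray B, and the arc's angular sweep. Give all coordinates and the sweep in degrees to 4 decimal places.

center=(-30.4322,18.6001) T_A=(-21.1438,22.3257) T_B=(-29.3487,8.6512) sweep=105.6402

bisector direction at 149.0357° = (-0.857488,0.514504)
center distance |VC| = r/sin(θ/2) = 10.007736/sin(37.1799°) = 16.560335
C = V + |VC|·bis = (-30.4322,18.6001)
T_A = V + ((C−V)·d_A)·d_A = V + 13.1943·d_A = (-21.1438,22.3257)
T_B = V + ((C−V)·d_B)·d_B = V + 13.1943·d_B = (-29.3487,8.6512)
sweep = 180° − θ = 105.6402°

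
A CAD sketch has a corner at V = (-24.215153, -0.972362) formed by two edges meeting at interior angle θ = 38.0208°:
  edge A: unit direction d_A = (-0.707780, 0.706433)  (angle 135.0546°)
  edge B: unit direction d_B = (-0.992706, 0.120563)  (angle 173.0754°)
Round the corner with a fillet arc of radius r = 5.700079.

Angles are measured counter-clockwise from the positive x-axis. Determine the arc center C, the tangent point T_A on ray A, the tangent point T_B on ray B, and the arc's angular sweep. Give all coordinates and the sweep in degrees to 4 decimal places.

bisector direction at 154.0650° = (-0.899291,0.437351)
center distance |VC| = r/sin(θ/2) = 5.700079/sin(19.0104°) = 17.498873
C = V + |VC|·bis = (-39.9517,6.6808)
T_A = V + ((C−V)·d_A)·d_A = V + 16.5445·d_A = (-35.9250,10.7152)
T_B = V + ((C−V)·d_B)·d_B = V + 16.5445·d_B = (-40.6389,1.0223)
sweep = 180° − θ = 141.9792°

center=(-39.9517,6.6808) T_A=(-35.9250,10.7152) T_B=(-40.6389,1.0223) sweep=141.9792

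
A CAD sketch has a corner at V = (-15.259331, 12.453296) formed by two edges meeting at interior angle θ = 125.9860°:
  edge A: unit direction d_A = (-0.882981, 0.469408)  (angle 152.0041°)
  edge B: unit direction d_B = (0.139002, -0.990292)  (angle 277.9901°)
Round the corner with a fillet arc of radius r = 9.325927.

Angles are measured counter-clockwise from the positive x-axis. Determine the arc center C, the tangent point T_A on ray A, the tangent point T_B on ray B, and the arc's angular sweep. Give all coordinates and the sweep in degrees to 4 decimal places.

center=(-23.8340,6.4499) T_A=(-19.4563,14.6845) T_B=(-14.5986,7.7462) sweep=54.0140

bisector direction at 214.9971° = (-0.819181,-0.573535)
center distance |VC| = r/sin(θ/2) = 9.325927/sin(62.9930°) = 10.467384
C = V + |VC|·bis = (-23.8340,6.4499)
T_A = V + ((C−V)·d_A)·d_A = V + 4.7532·d_A = (-19.4563,14.6845)
T_B = V + ((C−V)·d_B)·d_B = V + 4.7532·d_B = (-14.5986,7.7462)
sweep = 180° − θ = 54.0140°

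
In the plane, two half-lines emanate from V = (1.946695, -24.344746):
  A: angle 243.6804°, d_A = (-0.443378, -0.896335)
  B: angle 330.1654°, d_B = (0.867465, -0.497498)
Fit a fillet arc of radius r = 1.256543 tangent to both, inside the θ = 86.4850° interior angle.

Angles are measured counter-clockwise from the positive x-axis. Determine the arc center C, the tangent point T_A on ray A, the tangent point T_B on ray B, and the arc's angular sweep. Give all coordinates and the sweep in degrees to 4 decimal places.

bisector direction at 286.9229° = (0.291085,-0.956697)
center distance |VC| = r/sin(θ/2) = 1.256543/sin(43.2425°) = 1.834135
C = V + |VC|·bis = (2.4806,-26.0995)
T_A = V + ((C−V)·d_A)·d_A = V + 1.3361·d_A = (1.3543,-25.5423)
T_B = V + ((C−V)·d_B)·d_B = V + 1.3361·d_B = (3.1057,-25.0095)
sweep = 180° − θ = 93.5150°

center=(2.4806,-26.0995) T_A=(1.3543,-25.5423) T_B=(3.1057,-25.0095) sweep=93.5150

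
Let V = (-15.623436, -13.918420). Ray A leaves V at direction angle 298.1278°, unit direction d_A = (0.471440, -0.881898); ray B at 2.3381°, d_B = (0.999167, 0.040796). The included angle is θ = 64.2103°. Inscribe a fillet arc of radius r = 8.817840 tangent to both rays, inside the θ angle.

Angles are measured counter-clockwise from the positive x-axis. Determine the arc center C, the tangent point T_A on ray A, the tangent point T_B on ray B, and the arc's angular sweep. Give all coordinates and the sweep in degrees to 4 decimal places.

bisector direction at 330.2329° = (0.868051,-0.496475)
center distance |VC| = r/sin(θ/2) = 8.817840/sin(32.1052°) = 16.591269
C = V + |VC|·bis = (-1.2214,-22.1556)
T_A = V + ((C−V)·d_A)·d_A = V + 14.0540·d_A = (-8.9978,-26.3126)
T_B = V + ((C−V)·d_B)·d_B = V + 14.0540·d_B = (-1.5811,-13.3451)
sweep = 180° − θ = 115.7897°

center=(-1.2214,-22.1556) T_A=(-8.9978,-26.3126) T_B=(-1.5811,-13.3451) sweep=115.7897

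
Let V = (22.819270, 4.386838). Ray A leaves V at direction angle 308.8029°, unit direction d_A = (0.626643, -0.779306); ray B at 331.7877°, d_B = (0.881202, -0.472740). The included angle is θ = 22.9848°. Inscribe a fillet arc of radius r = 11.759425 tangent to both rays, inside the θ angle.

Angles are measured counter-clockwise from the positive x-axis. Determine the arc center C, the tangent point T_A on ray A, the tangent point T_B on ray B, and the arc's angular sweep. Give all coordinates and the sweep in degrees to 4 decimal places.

bisector direction at 320.2953° = (0.769347,-0.638831)
center distance |VC| = r/sin(θ/2) = 11.759425/sin(11.4924°) = 59.022013
C = V + |VC|·bis = (68.2277,-33.3182)
T_A = V + ((C−V)·d_A)·d_A = V + 57.8387·d_A = (59.0635,-40.6872)
T_B = V + ((C−V)·d_B)·d_B = V + 57.8387·d_B = (73.7868,-22.9558)
sweep = 180° − θ = 157.0152°

center=(68.2277,-33.3182) T_A=(59.0635,-40.6872) T_B=(73.7868,-22.9558) sweep=157.0152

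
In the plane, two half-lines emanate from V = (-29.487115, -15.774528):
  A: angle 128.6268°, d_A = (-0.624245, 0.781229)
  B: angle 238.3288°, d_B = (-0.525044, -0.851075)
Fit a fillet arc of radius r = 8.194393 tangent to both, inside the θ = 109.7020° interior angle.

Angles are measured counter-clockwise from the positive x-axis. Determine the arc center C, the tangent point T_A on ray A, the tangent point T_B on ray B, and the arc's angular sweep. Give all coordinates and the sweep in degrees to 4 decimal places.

bisector direction at 183.4778° = (-0.998158,-0.060662)
center distance |VC| = r/sin(θ/2) = 8.194393/sin(54.8510°) = 10.021789
C = V + |VC|·bis = (-39.4904,-16.3825)
T_A = V + ((C−V)·d_A)·d_A = V + 5.7696·d_A = (-33.0888,-11.2672)
T_B = V + ((C−V)·d_B)·d_B = V + 5.7696·d_B = (-32.5164,-20.6849)
sweep = 180° − θ = 70.2980°

center=(-39.4904,-16.3825) T_A=(-33.0888,-11.2672) T_B=(-32.5164,-20.6849) sweep=70.2980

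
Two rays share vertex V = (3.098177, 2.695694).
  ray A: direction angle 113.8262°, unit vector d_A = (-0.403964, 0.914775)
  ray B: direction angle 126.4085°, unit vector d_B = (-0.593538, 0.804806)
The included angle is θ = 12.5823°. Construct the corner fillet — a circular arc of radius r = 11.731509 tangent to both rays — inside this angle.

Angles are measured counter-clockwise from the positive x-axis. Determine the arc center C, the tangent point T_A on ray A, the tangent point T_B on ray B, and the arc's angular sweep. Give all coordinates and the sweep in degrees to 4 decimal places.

bisector direction at 120.1174° = (-0.501773,0.865000)
center distance |VC| = r/sin(θ/2) = 11.731509/sin(6.2912°) = 107.058089
C = V + |VC|·bis = (-50.6206,95.3009)
T_A = V + ((C−V)·d_A)·d_A = V + 106.4134·d_A = (-39.8890,100.0400)
T_B = V + ((C−V)·d_B)·d_B = V + 106.4134·d_B = (-60.0622,88.3378)
sweep = 180° − θ = 167.4177°

center=(-50.6206,95.3009) T_A=(-39.8890,100.0400) T_B=(-60.0622,88.3378) sweep=167.4177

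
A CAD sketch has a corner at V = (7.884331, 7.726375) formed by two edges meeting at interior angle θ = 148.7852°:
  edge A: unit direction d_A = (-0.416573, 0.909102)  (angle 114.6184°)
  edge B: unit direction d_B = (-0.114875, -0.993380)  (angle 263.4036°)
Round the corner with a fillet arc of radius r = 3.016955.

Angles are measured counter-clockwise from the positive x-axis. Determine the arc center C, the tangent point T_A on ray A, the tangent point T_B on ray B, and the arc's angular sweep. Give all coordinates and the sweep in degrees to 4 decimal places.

bisector direction at 189.0110° = (-0.987658,-0.156624)
center distance |VC| = r/sin(θ/2) = 3.016955/sin(74.3926°) = 3.132455
C = V + |VC|·bis = (4.7905,7.2358)
T_A = V + ((C−V)·d_A)·d_A = V + 0.8428·d_A = (7.5333,8.4925)
T_B = V + ((C−V)·d_B)·d_B = V + 0.8428·d_B = (7.7875,6.8892)
sweep = 180° − θ = 31.2148°

center=(4.7905,7.2358) T_A=(7.5333,8.4925) T_B=(7.7875,6.8892) sweep=31.2148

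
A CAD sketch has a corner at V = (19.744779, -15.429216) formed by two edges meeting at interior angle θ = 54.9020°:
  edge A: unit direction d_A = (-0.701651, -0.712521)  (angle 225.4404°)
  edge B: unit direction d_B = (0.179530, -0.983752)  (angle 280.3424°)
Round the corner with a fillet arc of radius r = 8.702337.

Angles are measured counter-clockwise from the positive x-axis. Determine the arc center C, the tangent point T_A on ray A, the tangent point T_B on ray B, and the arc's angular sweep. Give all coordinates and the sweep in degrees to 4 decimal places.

center=(14.1913,-33.4714) T_A=(7.9907,-27.3654) T_B=(22.7523,-31.9090) sweep=125.0980

bisector direction at 252.8914° = (-0.294184,-0.955749)
center distance |VC| = r/sin(θ/2) = 8.702337/sin(27.4510°) = 18.877502
C = V + |VC|·bis = (14.1913,-33.4714)
T_A = V + ((C−V)·d_A)·d_A = V + 16.7520·d_A = (7.9907,-27.3654)
T_B = V + ((C−V)·d_B)·d_B = V + 16.7520·d_B = (22.7523,-31.9090)
sweep = 180° − θ = 125.0980°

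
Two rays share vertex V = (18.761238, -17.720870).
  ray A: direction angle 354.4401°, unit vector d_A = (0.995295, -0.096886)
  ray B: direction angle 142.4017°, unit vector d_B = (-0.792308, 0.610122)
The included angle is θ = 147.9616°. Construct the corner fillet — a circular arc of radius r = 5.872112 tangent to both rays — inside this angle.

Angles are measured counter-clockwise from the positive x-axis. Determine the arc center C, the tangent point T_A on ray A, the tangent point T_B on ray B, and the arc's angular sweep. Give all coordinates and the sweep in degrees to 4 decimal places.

bisector direction at 68.4209° = (0.367785,0.929911)
center distance |VC| = r/sin(θ/2) = 5.872112/sin(73.9808°) = 6.109342
C = V + |VC|·bis = (21.0082,-12.0397)
T_A = V + ((C−V)·d_A)·d_A = V + 1.6859·d_A = (20.4392,-17.8842)
T_B = V + ((C−V)·d_B)·d_B = V + 1.6859·d_B = (17.4255,-16.6922)
sweep = 180° − θ = 32.0384°

center=(21.0082,-12.0397) T_A=(20.4392,-17.8842) T_B=(17.4255,-16.6922) sweep=32.0384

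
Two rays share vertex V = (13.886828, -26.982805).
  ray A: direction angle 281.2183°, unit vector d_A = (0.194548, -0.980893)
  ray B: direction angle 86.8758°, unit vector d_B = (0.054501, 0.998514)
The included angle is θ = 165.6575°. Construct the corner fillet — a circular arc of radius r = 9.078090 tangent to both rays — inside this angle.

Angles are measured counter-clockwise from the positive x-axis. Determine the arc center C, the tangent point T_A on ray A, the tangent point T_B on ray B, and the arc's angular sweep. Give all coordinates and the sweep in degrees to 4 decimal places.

center=(23.0137,-26.3371) T_A=(14.1090,-28.1032) T_B=(13.9491,-25.8423) sweep=14.3425

bisector direction at 4.0471° = (0.997506,0.070576)
center distance |VC| = r/sin(θ/2) = 9.078090/sin(82.8287°) = 9.149664
C = V + |VC|·bis = (23.0137,-26.3371)
T_A = V + ((C−V)·d_A)·d_A = V + 1.1422·d_A = (14.1090,-28.1032)
T_B = V + ((C−V)·d_B)·d_B = V + 1.1422·d_B = (13.9491,-25.8423)
sweep = 180° − θ = 14.3425°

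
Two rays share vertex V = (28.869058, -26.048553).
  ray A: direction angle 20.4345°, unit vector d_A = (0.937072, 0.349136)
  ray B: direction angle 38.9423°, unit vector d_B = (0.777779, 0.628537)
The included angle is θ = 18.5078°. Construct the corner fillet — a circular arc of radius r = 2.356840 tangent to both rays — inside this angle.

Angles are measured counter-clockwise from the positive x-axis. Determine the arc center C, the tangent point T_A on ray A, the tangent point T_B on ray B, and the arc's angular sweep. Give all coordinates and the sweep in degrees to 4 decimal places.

bisector direction at 29.6884° = (0.868732,0.495283)
center distance |VC| = r/sin(θ/2) = 2.356840/sin(9.2539°) = 14.656077
C = V + |VC|·bis = (41.6013,-18.7897)
T_A = V + ((C−V)·d_A)·d_A = V + 14.4653·d_A = (42.4241,-20.9982)
T_B = V + ((C−V)·d_B)·d_B = V + 14.4653·d_B = (40.1199,-16.9565)
sweep = 180° − θ = 161.4922°

center=(41.6013,-18.7897) T_A=(42.4241,-20.9982) T_B=(40.1199,-16.9565) sweep=161.4922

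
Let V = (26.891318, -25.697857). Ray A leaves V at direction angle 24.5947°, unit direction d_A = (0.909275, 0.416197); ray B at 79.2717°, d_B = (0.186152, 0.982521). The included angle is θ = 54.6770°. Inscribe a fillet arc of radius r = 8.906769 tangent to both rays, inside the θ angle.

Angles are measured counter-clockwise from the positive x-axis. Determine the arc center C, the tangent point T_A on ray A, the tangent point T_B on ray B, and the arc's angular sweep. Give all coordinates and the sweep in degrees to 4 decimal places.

center=(38.8495,-10.4289) T_A=(42.5564,-18.5276) T_B=(30.0984,-8.7709) sweep=125.3230

bisector direction at 51.9332° = (0.616580,0.787292)
center distance |VC| = r/sin(θ/2) = 8.906769/sin(27.3385°) = 19.394308
C = V + |VC|·bis = (38.8495,-10.4289)
T_A = V + ((C−V)·d_A)·d_A = V + 17.2281·d_A = (42.5564,-18.5276)
T_B = V + ((C−V)·d_B)·d_B = V + 17.2281·d_B = (30.0984,-8.7709)
sweep = 180° − θ = 125.3230°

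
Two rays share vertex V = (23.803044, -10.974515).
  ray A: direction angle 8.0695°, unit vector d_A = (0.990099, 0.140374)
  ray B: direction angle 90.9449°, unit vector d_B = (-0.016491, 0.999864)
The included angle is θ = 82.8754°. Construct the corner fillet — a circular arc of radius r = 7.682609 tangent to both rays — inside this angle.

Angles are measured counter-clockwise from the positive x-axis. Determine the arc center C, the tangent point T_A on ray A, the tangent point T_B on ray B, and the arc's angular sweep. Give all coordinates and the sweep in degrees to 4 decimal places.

bisector direction at 49.5072° = (0.649352,0.760488)
center distance |VC| = r/sin(θ/2) = 7.682609/sin(41.4377°) = 11.608564
C = V + |VC|·bis = (31.3411,-2.1463)
T_A = V + ((C−V)·d_A)·d_A = V + 8.7027·d_A = (32.4195,-9.7529)
T_B = V + ((C−V)·d_B)·d_B = V + 8.7027·d_B = (23.6595,-2.2730)
sweep = 180° − θ = 97.1246°

center=(31.3411,-2.1463) T_A=(32.4195,-9.7529) T_B=(23.6595,-2.2730) sweep=97.1246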